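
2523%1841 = 682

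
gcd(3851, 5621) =1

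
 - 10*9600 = - 96000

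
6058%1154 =288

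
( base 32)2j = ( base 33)2H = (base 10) 83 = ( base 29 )2P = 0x53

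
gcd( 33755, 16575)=5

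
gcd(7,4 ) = 1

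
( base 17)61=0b1100111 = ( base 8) 147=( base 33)34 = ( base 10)103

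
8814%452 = 226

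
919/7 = 919/7 = 131.29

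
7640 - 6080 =1560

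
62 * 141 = 8742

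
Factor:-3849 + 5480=7^1*233^1= 1631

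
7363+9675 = 17038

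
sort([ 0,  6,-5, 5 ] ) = [ - 5, 0, 5, 6 ] 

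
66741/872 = 76 + 469/872 = 76.54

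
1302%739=563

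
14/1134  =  1/81=0.01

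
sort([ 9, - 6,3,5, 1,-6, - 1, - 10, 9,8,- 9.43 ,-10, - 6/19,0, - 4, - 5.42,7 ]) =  [ -10, -10, - 9.43, - 6,-6, - 5.42, - 4, - 1, - 6/19,0, 1, 3,  5,7, 8,9, 9 ]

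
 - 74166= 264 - 74430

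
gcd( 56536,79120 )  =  8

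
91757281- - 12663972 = 104421253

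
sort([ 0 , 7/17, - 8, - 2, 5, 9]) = [ - 8, - 2,0 , 7/17 , 5, 9]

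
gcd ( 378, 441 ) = 63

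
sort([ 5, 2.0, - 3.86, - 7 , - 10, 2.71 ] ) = [ - 10,-7, - 3.86,2.0, 2.71, 5]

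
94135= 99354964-99260829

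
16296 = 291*56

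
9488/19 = 9488/19 = 499.37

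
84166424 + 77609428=161775852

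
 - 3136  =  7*( - 448)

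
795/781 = 1 + 14/781 = 1.02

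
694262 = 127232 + 567030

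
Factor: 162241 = 19^1*8539^1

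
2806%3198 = 2806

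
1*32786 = 32786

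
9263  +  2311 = 11574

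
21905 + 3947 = 25852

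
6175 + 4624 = 10799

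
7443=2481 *3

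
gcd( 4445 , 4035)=5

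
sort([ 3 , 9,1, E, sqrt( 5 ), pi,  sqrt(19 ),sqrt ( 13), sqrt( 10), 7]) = [ 1,sqrt( 5 ), E, 3,pi,sqrt( 10), sqrt(13),  sqrt (19), 7,  9] 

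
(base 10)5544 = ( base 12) 3260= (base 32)5d8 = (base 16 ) 15a8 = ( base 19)f6f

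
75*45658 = 3424350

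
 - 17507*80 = -1400560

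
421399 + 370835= 792234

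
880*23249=20459120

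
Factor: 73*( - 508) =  - 37084 = - 2^2 * 73^1 *127^1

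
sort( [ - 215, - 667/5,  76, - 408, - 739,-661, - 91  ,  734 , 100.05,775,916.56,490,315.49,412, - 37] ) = [ - 739,  -  661 ,-408,  -  215, - 667/5, - 91 , - 37,  76,100.05,315.49  ,  412,490,  734,775,916.56] 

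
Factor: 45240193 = 463^1*97711^1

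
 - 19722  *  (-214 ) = 4220508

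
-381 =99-480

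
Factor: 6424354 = 2^1*1427^1 * 2251^1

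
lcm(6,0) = 0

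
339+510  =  849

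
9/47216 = 9/47216 = 0.00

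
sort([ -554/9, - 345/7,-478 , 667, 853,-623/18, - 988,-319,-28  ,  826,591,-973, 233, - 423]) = [  -  988, - 973 ,-478,-423, - 319,  -  554/9, - 345/7 , - 623/18, - 28, 233,  591,667,826, 853] 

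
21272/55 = 386+42/55 = 386.76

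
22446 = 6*3741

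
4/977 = 4/977 =0.00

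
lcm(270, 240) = 2160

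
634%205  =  19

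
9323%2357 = 2252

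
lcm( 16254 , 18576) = 130032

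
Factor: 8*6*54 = 2592 = 2^5* 3^4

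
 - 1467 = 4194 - 5661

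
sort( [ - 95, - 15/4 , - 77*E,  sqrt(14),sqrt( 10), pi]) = [ -77*E,  -  95 , - 15/4, pi, sqrt( 10),sqrt( 14)]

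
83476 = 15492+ 67984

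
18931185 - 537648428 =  - 518717243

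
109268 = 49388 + 59880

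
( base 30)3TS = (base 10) 3598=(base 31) 3n2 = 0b111000001110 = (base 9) 4837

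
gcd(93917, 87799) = 19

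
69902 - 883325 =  - 813423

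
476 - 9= 467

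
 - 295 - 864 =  - 1159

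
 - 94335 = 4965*( - 19) 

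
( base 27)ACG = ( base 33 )707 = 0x1DCE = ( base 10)7630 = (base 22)fgi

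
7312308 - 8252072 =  - 939764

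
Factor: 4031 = 29^1*139^1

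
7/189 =1/27= 0.04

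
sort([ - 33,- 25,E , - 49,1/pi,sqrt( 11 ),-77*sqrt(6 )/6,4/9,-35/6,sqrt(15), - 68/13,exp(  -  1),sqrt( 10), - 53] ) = [ - 53, - 49,-33, - 77*sqrt(6)/6, - 25, - 35/6,-68/13, 1/pi, exp (  -  1),4/9, E,sqrt(10),sqrt(11 ),sqrt(15 )]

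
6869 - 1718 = 5151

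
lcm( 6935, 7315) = 533995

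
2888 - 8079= - 5191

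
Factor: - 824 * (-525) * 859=2^3*3^1*5^2 * 7^1*103^1 * 859^1 = 371603400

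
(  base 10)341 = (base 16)155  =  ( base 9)418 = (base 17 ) 131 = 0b101010101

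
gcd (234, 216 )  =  18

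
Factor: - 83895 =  - 3^1*5^1*7^1*17^1*47^1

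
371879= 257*1447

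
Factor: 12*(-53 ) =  -2^2*3^1*53^1  =  - 636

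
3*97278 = 291834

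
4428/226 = 2214/113 = 19.59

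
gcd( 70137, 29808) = 9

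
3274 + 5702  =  8976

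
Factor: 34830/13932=5/2 = 2^( - 1 )*5^1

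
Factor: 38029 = 17^1*2237^1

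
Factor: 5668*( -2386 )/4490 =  - 2^2*5^( - 1) * 13^1*109^1*449^( - 1)*1193^1 = - 6761924/2245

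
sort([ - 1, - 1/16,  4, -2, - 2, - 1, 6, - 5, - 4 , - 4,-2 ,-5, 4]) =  [ -5, - 5, - 4, - 4,-2, - 2, - 2,  -  1, - 1,-1/16, 4, 4,6] 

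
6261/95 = 6261/95 = 65.91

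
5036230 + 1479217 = 6515447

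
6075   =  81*75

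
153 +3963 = 4116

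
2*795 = 1590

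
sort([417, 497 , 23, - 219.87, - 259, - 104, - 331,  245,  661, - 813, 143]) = [ - 813, - 331, - 259, - 219.87, - 104, 23, 143, 245,417, 497, 661 ] 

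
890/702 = 1 + 94/351 = 1.27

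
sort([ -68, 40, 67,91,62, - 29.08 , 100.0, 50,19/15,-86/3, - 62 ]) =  [- 68, - 62, - 29.08, - 86/3, 19/15, 40, 50, 62, 67, 91,100.0]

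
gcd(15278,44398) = 2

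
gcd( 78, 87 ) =3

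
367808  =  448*821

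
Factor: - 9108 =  - 2^2*3^2*11^1 *23^1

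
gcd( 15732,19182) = 138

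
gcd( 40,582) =2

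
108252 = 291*372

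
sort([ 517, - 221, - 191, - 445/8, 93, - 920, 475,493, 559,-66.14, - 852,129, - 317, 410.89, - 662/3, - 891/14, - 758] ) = [  -  920,-852, - 758, - 317, - 221 , - 662/3, - 191, - 66.14, - 891/14, - 445/8,  93,129,410.89,475,493,  517,559] 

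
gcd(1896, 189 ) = 3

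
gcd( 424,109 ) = 1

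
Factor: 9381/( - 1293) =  - 53^1*59^1 * 431^ ( - 1 ) = - 3127/431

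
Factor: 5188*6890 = 35745320 = 2^3*5^1*13^1*53^1 * 1297^1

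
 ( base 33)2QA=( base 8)5746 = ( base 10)3046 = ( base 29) 3I1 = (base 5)44141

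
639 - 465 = 174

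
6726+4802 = 11528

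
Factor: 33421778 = 2^1*13^2*61^1*1621^1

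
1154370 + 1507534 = 2661904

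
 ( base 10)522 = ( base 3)201100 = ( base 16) 20A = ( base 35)EW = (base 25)KM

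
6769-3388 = 3381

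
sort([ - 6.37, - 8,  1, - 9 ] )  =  [  -  9,-8, - 6.37, 1 ] 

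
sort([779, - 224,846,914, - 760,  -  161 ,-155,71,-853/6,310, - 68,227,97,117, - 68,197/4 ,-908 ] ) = [-908, -760,-224, - 161,-155,  -  853/6, - 68, - 68,197/4,71, 97, 117,227, 310,779, 846,914] 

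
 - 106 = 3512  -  3618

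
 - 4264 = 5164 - 9428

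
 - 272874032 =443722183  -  716596215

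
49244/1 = 49244= 49244.00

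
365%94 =83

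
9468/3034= 4734/1517 = 3.12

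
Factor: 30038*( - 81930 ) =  -2461013340 = - 2^2*3^1*5^1*23^1*653^1*2731^1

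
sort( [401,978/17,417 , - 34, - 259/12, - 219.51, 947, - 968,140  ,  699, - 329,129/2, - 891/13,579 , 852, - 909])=[ - 968, - 909,- 329, - 219.51,- 891/13, - 34, - 259/12, 978/17,  129/2,140, 401,417,579,699,852,947 ] 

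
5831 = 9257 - 3426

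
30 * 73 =2190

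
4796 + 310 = 5106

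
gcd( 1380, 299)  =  23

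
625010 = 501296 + 123714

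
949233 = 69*13757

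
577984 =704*821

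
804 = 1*804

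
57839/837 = 57839/837 = 69.10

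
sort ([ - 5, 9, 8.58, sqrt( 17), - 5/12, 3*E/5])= [ - 5,  -  5/12, 3*E/5,sqrt( 17 ), 8.58, 9]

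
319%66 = 55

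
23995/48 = 499+43/48=499.90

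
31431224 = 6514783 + 24916441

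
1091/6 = 1091/6 = 181.83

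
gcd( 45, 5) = 5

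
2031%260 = 211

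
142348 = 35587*4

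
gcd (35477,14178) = 1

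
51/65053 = 51/65053 = 0.00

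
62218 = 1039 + 61179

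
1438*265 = 381070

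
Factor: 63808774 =2^1 * 79^1*223^1*1811^1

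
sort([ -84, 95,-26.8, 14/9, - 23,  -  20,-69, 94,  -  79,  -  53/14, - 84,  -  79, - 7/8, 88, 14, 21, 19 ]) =[-84,  -  84, - 79,  -  79,-69,-26.8 ,-23 ,-20,  -  53/14, - 7/8, 14/9 , 14,19,21,88,94, 95 ]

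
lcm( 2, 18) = 18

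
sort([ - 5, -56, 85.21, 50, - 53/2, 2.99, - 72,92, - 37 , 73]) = [ - 72, - 56, - 37, - 53/2, - 5, 2.99,  50, 73  ,  85.21, 92 ]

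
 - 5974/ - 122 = 2987/61 =48.97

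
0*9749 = 0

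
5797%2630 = 537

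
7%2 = 1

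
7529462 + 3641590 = 11171052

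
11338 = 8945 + 2393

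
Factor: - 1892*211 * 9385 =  - 3746604620 = - 2^2*5^1*11^1*43^1 * 211^1*  1877^1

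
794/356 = 397/178=2.23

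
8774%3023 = 2728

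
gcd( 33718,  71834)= 1466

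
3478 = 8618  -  5140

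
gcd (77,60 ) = 1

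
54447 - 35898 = 18549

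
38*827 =31426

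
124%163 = 124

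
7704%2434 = 402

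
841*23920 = 20116720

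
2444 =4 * 611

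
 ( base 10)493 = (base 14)273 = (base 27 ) I7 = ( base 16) 1ED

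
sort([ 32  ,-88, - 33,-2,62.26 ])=[- 88,-33, -2,32,62.26] 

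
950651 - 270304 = 680347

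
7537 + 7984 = 15521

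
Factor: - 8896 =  - 2^6* 139^1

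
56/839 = 56/839 = 0.07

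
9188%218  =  32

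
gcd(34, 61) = 1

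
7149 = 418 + 6731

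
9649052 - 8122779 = 1526273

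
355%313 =42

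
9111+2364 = 11475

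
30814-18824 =11990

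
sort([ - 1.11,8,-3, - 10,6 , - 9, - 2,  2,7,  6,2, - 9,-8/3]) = [ - 10, - 9, - 9, - 3, - 8/3, - 2, - 1.11,2, 2,6,6,7,8]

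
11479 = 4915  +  6564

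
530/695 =106/139 = 0.76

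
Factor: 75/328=2^( - 3 )*3^1 * 5^2*41^( - 1)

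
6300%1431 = 576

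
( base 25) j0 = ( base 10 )475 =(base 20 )13F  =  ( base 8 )733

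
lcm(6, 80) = 240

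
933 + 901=1834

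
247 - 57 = 190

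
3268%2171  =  1097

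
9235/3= 9235/3=3078.33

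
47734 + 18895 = 66629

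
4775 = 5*955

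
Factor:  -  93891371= - 7^1*613^1*21881^1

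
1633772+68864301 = 70498073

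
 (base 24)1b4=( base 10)844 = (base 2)1101001100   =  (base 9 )1137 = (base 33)pj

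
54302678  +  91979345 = 146282023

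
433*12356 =5350148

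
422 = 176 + 246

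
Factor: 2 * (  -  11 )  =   - 22 = - 2^1* 11^1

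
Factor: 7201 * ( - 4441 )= - 31979641 =-  19^1*379^1*4441^1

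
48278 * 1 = 48278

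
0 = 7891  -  7891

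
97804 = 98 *998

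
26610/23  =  26610/23= 1156.96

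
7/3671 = 7/3671 = 0.00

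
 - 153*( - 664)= 101592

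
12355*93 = 1149015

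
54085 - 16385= 37700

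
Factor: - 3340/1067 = - 2^2*5^1*11^( - 1)*  97^( - 1) * 167^1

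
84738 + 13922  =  98660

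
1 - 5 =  - 4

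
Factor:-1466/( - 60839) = 2^1*83^( - 1) = 2/83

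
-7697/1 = -7697= - 7697.00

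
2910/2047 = 1 + 863/2047 = 1.42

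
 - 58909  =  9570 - 68479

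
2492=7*356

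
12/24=1/2  =  0.50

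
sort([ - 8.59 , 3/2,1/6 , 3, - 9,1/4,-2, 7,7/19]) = [ - 9, - 8.59,- 2,1/6, 1/4,7/19,3/2,3,7 ]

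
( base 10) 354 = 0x162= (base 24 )EI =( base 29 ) c6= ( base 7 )1014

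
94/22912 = 47/11456 = 0.00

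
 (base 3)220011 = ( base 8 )1214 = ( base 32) kc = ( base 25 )112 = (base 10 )652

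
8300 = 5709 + 2591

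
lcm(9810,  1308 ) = 19620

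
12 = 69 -57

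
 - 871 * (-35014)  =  30497194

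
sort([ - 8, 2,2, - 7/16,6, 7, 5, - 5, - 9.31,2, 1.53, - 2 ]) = [ - 9.31, - 8,  -  5,-2, - 7/16, 1.53, 2,2, 2, 5, 6,7 ]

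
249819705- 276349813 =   -  26530108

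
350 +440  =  790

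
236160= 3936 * 60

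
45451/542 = 83  +  465/542 = 83.86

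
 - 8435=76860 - 85295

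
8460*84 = 710640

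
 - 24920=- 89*280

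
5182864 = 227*22832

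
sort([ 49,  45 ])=[45,  49]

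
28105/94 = 28105/94 = 298.99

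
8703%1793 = 1531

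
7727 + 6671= 14398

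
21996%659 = 249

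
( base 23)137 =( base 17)21A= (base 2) 1001011101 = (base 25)o5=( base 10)605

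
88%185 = 88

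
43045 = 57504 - 14459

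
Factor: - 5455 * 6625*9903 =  - 357888230625 = - 3^1*5^4 * 53^1*1091^1 *3301^1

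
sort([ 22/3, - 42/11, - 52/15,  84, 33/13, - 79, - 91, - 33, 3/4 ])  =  [ - 91, - 79,  -  33, - 42/11,  -  52/15, 3/4,  33/13, 22/3,  84 ]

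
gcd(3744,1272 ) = 24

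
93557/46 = 2033+39/46 = 2033.85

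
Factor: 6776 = 2^3* 7^1 * 11^2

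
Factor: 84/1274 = 2^1*3^1*7^ ( - 1)*13^( - 1 ) = 6/91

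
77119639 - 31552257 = 45567382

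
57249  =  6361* 9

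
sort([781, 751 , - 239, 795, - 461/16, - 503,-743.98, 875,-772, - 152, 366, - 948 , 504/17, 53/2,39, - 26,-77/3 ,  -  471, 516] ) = [ - 948,- 772 , - 743.98,-503, - 471,-239,-152,  -  461/16, - 26,  -  77/3, 53/2, 504/17, 39,  366, 516, 751, 781, 795,875]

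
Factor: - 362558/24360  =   - 2^( - 2)*3^(- 1)*5^(- 1 )*19^1*47^1 = - 893/60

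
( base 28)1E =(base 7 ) 60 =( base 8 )52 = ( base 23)1j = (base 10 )42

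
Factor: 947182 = 2^1*41^1*  11551^1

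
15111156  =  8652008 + 6459148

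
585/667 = 585/667 = 0.88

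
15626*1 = 15626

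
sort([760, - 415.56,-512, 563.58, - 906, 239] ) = [ - 906, -512, - 415.56 , 239, 563.58,760]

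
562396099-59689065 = 502707034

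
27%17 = 10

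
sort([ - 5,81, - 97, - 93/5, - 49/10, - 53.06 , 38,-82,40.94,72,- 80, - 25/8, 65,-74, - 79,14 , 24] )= [ - 97, - 82,-80,-79,-74, - 53.06, - 93/5, - 5, - 49/10,  -  25/8, 14,24,38 , 40.94, 65,  72,81]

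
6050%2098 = 1854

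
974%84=50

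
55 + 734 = 789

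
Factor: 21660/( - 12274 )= - 30/17 =- 2^1*3^1 * 5^1 * 17^( - 1)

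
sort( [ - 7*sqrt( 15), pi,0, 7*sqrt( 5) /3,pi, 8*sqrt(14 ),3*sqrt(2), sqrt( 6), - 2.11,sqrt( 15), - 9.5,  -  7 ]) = [ - 7*sqrt( 15 ) , - 9.5,  -  7, - 2.11, 0,sqrt(6),pi,  pi, sqrt( 15 ),3 * sqrt( 2), 7*sqrt ( 5)/3,8* sqrt(14 )]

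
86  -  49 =37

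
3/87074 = 3/87074  =  0.00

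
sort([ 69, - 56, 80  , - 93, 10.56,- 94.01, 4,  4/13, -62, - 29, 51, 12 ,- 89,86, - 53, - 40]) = [ - 94.01, - 93,-89,  -  62, - 56,-53,- 40, - 29, 4/13,4, 10.56, 12,51, 69,  80, 86] 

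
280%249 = 31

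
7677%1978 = 1743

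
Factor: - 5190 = - 2^1*3^1*5^1 * 173^1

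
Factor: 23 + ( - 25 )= - 2 = - 2^1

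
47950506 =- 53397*(-898 ) 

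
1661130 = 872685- - 788445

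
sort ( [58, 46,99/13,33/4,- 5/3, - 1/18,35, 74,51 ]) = [ -5/3,- 1/18,  99/13,33/4, 35,46, 51,58,74]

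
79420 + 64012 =143432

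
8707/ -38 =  - 230 + 33/38 = - 229.13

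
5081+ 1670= 6751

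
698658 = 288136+410522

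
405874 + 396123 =801997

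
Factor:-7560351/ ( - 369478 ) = 2^( - 1) * 3^3 * 17^( - 1)*10867^( - 1)*280013^1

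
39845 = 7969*5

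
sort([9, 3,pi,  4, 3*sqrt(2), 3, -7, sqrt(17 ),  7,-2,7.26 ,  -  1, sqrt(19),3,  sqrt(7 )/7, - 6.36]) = [ - 7, - 6.36,-2,-1,sqrt( 7) /7, 3,3 , 3, pi,4,sqrt(17),3*sqrt(2),sqrt( 19),7, 7.26,9 ]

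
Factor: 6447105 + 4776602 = 11^1*1020337^1=11223707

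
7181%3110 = 961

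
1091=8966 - 7875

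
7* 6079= 42553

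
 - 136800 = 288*( - 475)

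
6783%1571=499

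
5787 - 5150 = 637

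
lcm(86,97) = 8342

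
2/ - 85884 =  - 1/42942= -0.00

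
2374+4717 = 7091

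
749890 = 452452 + 297438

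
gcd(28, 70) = 14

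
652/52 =12  +  7/13 = 12.54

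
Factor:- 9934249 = -13^1*47^1*71^1*229^1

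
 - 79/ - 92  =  79/92 = 0.86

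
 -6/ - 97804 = 3/48902 = 0.00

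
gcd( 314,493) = 1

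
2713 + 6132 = 8845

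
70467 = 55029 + 15438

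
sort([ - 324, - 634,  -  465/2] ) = [ - 634 , - 324, - 465/2 ] 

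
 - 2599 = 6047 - 8646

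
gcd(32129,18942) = 1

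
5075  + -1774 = 3301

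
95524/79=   1209+13/79 = 1209.16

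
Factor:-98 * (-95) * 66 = 2^2*3^1*5^1*7^2*11^1 * 19^1 = 614460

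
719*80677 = 58006763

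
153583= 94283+59300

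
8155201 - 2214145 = 5941056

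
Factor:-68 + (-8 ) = - 76  =  - 2^2*19^1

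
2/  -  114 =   -  1/57 = - 0.02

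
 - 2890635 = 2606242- 5496877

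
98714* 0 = 0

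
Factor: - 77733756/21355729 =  - 2^2 *3^5*79973^1*21355729^(- 1)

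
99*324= 32076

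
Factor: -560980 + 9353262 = 2^1*31^1*141811^1 =8792282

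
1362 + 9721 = 11083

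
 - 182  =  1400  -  1582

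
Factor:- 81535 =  - 5^1*23^1*709^1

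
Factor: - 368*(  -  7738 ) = 2847584 =2^5 * 23^1 * 53^1*73^1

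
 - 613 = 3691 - 4304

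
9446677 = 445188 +9001489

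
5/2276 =5/2276 = 0.00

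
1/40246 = 1/40246 = 0.00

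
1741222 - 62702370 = -60961148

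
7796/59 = 7796/59 = 132.14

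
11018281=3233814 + 7784467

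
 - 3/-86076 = 1/28692=0.00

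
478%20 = 18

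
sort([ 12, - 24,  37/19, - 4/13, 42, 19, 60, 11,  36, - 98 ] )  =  [ - 98, - 24,-4/13,37/19,11, 12,19, 36, 42, 60] 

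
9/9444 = 3/3148 = 0.00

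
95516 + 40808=136324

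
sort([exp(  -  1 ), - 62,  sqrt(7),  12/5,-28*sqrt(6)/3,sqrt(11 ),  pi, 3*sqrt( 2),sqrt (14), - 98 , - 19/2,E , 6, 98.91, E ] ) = [ - 98, - 62,-28*sqrt (6)/3, - 19/2,  exp(  -  1),12/5,sqrt( 7 ), E,  E,pi,sqrt (11), sqrt (14), 3 *sqrt(2),6,98.91 ] 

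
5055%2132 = 791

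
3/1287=1/429 = 0.00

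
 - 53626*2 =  - 107252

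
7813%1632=1285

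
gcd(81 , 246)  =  3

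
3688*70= 258160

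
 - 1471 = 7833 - 9304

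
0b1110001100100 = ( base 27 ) 9q5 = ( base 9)10865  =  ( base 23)dh0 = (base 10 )7268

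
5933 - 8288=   -  2355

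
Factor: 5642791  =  7^2*11^1*19^2*29^1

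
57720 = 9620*6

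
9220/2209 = 9220/2209=4.17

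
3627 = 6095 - 2468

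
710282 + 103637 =813919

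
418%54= 40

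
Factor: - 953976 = -2^3*3^1*39749^1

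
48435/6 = 8072 + 1/2 = 8072.50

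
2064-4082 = -2018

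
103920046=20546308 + 83373738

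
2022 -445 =1577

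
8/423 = 8/423  =  0.02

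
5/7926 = 5/7926 = 0.00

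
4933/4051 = 4933/4051 = 1.22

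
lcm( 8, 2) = 8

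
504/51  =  9 + 15/17= 9.88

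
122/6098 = 61/3049 = 0.02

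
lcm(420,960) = 6720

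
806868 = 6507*124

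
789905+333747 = 1123652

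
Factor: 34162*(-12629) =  - 2^1*19^1*29^1 * 31^1*73^1*173^1 =- 431431898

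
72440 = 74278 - 1838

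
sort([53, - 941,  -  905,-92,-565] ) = [ - 941, - 905, - 565, - 92,53 ]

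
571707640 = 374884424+196823216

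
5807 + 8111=13918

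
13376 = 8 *1672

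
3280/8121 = 3280/8121 = 0.40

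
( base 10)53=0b110101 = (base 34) 1j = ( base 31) 1M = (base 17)32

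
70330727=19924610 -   -  50406117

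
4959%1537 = 348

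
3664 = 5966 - 2302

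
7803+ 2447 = 10250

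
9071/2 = 9071/2 = 4535.50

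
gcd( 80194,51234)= 2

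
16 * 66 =1056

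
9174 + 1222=10396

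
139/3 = 139/3 = 46.33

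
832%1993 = 832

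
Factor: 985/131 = 5^1*131^( - 1 )*197^1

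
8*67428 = 539424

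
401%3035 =401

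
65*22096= 1436240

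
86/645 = 2/15 = 0.13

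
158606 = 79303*2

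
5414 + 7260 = 12674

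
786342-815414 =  - 29072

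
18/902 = 9/451 = 0.02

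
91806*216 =19830096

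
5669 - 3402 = 2267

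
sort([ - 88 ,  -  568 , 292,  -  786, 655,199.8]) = [ - 786,-568 , - 88, 199.8,292, 655 ] 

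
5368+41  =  5409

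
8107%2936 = 2235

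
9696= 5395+4301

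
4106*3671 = 15073126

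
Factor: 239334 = 2^1 * 3^1*113^1*353^1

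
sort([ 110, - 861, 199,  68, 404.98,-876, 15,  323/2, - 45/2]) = [ - 876,-861, - 45/2, 15, 68,110, 323/2, 199, 404.98] 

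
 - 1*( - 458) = 458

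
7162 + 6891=14053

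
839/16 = 839/16 = 52.44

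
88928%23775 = 17603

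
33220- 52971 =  - 19751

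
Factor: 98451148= 2^2 * 17^1*1447811^1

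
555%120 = 75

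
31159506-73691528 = - 42532022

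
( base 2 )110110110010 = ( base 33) 378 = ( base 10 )3506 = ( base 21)7JK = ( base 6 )24122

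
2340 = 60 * 39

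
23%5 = 3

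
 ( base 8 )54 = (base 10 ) 44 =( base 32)1C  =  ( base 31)1d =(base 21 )22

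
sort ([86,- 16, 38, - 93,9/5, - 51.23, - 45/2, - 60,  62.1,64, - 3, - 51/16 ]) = [ - 93, - 60, - 51.23, - 45/2, - 16, - 51/16, -3, 9/5, 38, 62.1, 64,86 ]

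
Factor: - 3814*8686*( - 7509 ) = 248761185636 =2^2 * 3^1 * 43^1 * 101^1 * 1907^1*2503^1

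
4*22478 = 89912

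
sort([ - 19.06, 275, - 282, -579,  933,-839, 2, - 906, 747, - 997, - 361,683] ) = [  -  997, - 906 , - 839,-579, - 361, - 282,-19.06,2  ,  275 , 683,747  ,  933]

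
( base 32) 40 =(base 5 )1003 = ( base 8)200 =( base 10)128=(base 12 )a8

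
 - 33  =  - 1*33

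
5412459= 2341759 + 3070700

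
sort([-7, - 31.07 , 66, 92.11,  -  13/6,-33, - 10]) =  [-33, - 31.07, - 10,- 7, - 13/6,66,92.11]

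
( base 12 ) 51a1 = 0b10001011001001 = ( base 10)8905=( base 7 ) 34651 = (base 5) 241110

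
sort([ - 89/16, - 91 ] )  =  [ - 91, - 89/16] 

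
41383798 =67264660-25880862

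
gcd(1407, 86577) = 3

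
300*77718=23315400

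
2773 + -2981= - 208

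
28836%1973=1214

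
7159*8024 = 57443816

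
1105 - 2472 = -1367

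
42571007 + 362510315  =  405081322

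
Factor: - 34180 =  - 2^2 *5^1*1709^1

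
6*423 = 2538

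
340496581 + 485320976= 825817557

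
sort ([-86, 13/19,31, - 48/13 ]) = [-86, - 48/13, 13/19, 31]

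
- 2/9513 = -2/9513=-  0.00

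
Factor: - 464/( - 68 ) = 116/17  =  2^2*17^( - 1)*29^1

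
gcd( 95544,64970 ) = 2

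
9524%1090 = 804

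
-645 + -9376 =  - 10021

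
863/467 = 863/467 = 1.85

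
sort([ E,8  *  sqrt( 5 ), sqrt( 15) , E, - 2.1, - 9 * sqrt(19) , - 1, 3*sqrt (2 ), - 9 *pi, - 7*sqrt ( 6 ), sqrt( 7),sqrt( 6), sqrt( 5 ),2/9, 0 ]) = [ - 9*sqrt(19 ), - 9 * pi, - 7*sqrt(6 ), - 2.1, - 1, 0, 2/9,sqrt( 5), sqrt( 6),sqrt( 7 ),  E, E, sqrt( 15),3*sqrt(2 ), 8*sqrt (5)]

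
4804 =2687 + 2117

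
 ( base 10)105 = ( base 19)5A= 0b1101001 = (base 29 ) 3I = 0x69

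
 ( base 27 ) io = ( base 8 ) 776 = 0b111111110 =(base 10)510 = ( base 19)17G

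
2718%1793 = 925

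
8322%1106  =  580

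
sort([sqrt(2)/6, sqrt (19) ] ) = [sqrt(2) /6, sqrt (19) ]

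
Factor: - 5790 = -2^1*3^1 * 5^1 * 193^1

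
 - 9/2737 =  - 1 + 2728/2737 = - 0.00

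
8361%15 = 6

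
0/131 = 0 = 0.00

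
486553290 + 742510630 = 1229063920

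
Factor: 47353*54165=3^1 * 5^1 * 23^1*157^1*47353^1  =  2564875245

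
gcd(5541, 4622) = 1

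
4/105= 4/105 = 0.04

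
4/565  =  4/565 = 0.01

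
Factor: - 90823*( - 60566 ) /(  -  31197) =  - 5500785818/31197 =-2^1*3^ (-1) * 11^1*2753^1*10399^ (-1)* 90823^1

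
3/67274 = 3/67274 = 0.00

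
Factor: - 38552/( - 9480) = 61/15  =  3^(- 1 ) * 5^( - 1 ) *61^1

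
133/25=5 + 8/25 = 5.32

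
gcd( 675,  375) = 75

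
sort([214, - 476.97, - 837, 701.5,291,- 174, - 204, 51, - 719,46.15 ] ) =[-837, - 719, - 476.97, - 204, - 174,46.15,51, 214,291, 701.5 ]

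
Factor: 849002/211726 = 424501/105863 = 7^1*11^1*37^1*149^1*105863^( - 1)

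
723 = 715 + 8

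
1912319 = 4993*383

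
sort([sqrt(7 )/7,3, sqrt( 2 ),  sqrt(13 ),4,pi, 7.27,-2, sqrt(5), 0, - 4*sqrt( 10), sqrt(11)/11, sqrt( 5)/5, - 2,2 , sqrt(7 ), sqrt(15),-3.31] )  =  [-4* sqrt(10 ),-3.31,- 2 , - 2, 0, sqrt(11) /11, sqrt ( 7 ) /7  ,  sqrt (5)/5,  sqrt(2), 2 , sqrt( 5), sqrt(7 ), 3, pi,  sqrt( 13) , sqrt( 15 ), 4,7.27 ]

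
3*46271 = 138813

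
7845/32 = 7845/32 = 245.16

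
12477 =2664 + 9813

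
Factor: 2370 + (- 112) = 2^1*1129^1 = 2258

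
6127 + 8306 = 14433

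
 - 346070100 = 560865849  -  906935949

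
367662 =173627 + 194035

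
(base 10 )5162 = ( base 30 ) 5m2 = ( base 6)35522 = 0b1010000101010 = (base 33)4OE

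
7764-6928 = 836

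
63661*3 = 190983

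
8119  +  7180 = 15299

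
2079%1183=896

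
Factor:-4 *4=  - 16= - 2^4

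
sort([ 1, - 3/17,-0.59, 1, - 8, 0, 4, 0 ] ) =[ - 8, - 0.59 , - 3/17, 0, 0, 1,1, 4]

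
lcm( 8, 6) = 24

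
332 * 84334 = 27998888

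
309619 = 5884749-5575130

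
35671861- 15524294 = 20147567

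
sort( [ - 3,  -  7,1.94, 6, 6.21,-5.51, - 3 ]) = [- 7,  -  5.51, - 3,-3, 1.94,6, 6.21]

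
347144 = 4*86786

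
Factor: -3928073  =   - 757^1 *5189^1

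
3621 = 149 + 3472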